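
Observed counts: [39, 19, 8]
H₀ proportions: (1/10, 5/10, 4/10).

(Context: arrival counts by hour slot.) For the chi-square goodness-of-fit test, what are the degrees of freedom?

degrees of freedom = 2

df = k − 1 = 3 − 1 = 2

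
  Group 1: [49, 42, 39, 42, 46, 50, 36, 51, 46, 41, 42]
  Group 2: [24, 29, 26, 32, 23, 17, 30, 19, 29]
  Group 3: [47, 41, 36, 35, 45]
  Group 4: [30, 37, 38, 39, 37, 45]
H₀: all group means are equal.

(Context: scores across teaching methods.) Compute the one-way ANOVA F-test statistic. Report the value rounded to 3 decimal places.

Group means [44.00, 25.44, 40.80, 37.67], grand mean 36.871
SSB = Σnᵢ(x̄ᵢ−x̄)² = 1815.128; SSW = ΣΣ(x−x̄ᵢ)² = 666.356
MSB = 1815.128/3 = 605.0428; MSW = 666.356/27 = 24.6798
F = MSB/MSW = 24.5157
df = (3, 27)

test statistic = 24.516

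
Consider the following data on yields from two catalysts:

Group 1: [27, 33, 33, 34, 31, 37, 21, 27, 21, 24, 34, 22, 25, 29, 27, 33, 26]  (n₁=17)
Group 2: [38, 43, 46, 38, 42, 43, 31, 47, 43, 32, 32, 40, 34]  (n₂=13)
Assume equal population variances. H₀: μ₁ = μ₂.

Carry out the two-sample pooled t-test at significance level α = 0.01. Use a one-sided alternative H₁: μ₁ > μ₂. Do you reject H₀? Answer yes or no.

x̄₁=28.471, s₁=5.001, n₁=17
x̄₂=39.154, s₂=5.475, n₂=13
s_p² = [16·5.001² + 12·5.475²]/28 = 27.1403
SE = √(s_p²·(1/17+1/13)) = 1.9194
t = (28.471−39.154)/1.9194 = -5.5659
df = 28
p-value (one-sided, H₁ greater) = 1.00000
At α=0.01: p ≥ α → fail to reject H₀

reject H₀: no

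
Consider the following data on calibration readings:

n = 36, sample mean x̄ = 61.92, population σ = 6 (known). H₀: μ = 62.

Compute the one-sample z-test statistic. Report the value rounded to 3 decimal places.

SE = σ/√n = 6/√36 = 1.0000
z = (x̄−μ₀)/SE = (61.92−62)/1.0000 = -0.0800

test statistic = -0.080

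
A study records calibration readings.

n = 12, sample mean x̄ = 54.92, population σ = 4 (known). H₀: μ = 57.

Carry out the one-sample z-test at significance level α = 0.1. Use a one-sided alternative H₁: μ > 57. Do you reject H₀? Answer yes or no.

reject H₀: no

SE = σ/√n = 4/√12 = 1.1547
z = (x̄−μ₀)/SE = (54.92−57)/1.1547 = -1.8013
p-value (one-sided, H₁ greater) = 0.96417
At α=0.1: p ≥ α → fail to reject H₀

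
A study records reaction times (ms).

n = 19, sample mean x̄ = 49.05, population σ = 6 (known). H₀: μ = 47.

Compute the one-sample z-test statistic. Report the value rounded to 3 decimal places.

test statistic = 1.489

SE = σ/√n = 6/√19 = 1.3765
z = (x̄−μ₀)/SE = (49.05−47)/1.3765 = 1.4893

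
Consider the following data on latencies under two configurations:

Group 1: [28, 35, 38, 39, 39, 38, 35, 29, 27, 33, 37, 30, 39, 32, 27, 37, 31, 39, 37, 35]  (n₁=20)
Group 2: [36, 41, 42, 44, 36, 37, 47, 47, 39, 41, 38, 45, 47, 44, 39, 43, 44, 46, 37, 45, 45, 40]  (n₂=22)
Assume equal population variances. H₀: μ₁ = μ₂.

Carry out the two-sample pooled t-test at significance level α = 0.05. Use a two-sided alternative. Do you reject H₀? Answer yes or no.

x̄₁=34.250, s₁=4.290, n₁=20
x̄₂=41.955, s₂=3.735, n₂=22
s_p² = [19·4.290² + 21·3.735²]/40 = 16.0676
SE = √(s_p²·(1/20+1/22)) = 1.2384
t = (34.250−41.955)/1.2384 = -6.2212
df = 40
p-value (two-sided) = 0.00000
At α=0.05: p < α → reject H₀

reject H₀: yes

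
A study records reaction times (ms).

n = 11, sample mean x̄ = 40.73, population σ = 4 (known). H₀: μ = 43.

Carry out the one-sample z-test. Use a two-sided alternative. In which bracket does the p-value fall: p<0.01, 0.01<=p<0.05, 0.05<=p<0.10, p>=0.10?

SE = σ/√n = 4/√11 = 1.2060
z = (x̄−μ₀)/SE = (40.73−43)/1.2060 = -1.8822
p-value (two-sided) = 0.05981
→ bracket: 0.05<=p<0.10

p-value bracket: 0.05<=p<0.10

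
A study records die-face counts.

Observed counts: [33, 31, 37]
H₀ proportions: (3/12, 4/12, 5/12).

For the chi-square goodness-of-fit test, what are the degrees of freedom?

degrees of freedom = 2

df = k − 1 = 3 − 1 = 2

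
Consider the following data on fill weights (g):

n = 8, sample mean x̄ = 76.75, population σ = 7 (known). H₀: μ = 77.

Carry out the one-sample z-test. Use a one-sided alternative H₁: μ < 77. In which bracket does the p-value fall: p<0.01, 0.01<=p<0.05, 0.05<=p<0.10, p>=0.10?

p-value bracket: p>=0.10

SE = σ/√n = 7/√8 = 2.4749
z = (x̄−μ₀)/SE = (76.75−77)/2.4749 = -0.1010
p-value (one-sided, H₁ less) = 0.45977
→ bracket: p>=0.10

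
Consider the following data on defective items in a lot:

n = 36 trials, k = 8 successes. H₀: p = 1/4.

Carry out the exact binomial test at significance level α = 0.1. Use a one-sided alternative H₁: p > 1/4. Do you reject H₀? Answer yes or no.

reject H₀: no

Exact binomial: n=36, k=8, p₀=1/4=0.2500
P(X≥8) from Σ C(n,i)·p₀^i·(1−p₀)^(n−i)
p-value (one-sided, H₁ greater) = 0.71029
At α=0.1: p ≥ α → fail to reject H₀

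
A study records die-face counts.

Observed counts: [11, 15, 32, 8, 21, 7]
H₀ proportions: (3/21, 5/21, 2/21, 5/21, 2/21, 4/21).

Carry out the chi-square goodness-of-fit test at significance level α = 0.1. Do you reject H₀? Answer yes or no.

n = 94; E_i = n·p_i = [13.43, 22.38, 8.95, 22.38, 8.95, 17.90]
χ² = (11−13.43)²/13.43 + (15−22.38)²/22.38 + (32−8.95)²/8.95 + (8−22.38)²/22.38 + (21−8.95)²/8.95 + (7−17.90)²/17.90 = 94.3037
df = 5
p-value (upper-tail) = 0.00000
At α=0.1: p < α → reject H₀

reject H₀: yes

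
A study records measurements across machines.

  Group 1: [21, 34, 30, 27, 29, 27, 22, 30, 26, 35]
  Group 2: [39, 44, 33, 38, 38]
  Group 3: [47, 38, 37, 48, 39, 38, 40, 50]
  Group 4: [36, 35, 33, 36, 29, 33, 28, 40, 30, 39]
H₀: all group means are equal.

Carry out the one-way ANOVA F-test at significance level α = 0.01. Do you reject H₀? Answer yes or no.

reject H₀: yes

Group means [28.10, 38.40, 42.12, 33.90], grand mean 34.818
SSB = Σnᵢ(x̄ᵢ−x̄)² = 951.034; SSW = ΣΣ(x−x̄ᵢ)² = 589.875
MSB = 951.034/3 = 317.0114; MSW = 589.875/29 = 20.3405
F = MSB/MSW = 15.5852
df = (3, 29)
p-value (upper-tail) = 0.00000
At α=0.01: p < α → reject H₀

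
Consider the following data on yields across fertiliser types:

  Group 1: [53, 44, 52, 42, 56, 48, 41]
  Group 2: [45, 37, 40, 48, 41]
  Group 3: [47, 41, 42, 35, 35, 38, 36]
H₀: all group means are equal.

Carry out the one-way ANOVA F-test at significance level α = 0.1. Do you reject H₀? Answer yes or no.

reject H₀: yes

Group means [48.00, 42.20, 39.14], grand mean 43.211
SSB = Σnᵢ(x̄ᵢ−x̄)² = 281.501; SSW = ΣΣ(x−x̄ᵢ)² = 399.657
MSB = 281.501/2 = 140.7504; MSW = 399.657/16 = 24.9786
F = MSB/MSW = 5.6348
df = (2, 16)
p-value (upper-tail) = 0.01404
At α=0.1: p < α → reject H₀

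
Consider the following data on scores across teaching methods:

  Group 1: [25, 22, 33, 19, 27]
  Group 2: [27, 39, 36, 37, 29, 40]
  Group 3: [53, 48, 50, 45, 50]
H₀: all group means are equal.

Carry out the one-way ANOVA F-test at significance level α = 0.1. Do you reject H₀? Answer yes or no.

Group means [25.20, 34.67, 49.20], grand mean 36.250
SSB = Σnᵢ(x̄ᵢ−x̄)² = 1464.067; SSW = ΣΣ(x−x̄ᵢ)² = 292.933
MSB = 1464.067/2 = 732.0333; MSW = 292.933/13 = 22.5333
F = MSB/MSW = 32.4867
df = (2, 13)
p-value (upper-tail) = 0.00001
At α=0.1: p < α → reject H₀

reject H₀: yes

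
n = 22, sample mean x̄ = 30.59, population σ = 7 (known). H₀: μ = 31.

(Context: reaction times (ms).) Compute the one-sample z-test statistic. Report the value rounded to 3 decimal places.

test statistic = -0.275

SE = σ/√n = 7/√22 = 1.4924
z = (x̄−μ₀)/SE = (30.59−31)/1.4924 = -0.2747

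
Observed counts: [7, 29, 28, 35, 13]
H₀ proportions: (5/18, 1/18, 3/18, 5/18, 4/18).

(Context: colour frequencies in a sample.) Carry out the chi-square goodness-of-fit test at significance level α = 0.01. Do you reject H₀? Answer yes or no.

n = 112; E_i = n·p_i = [31.11, 6.22, 18.67, 31.11, 24.89]
χ² = (7−31.11)²/31.11 + (29−6.22)²/6.22 + (28−18.67)²/18.67 + (35−31.11)²/31.11 + (13−24.89)²/24.89 = 112.9009
df = 4
p-value (upper-tail) = 0.00000
At α=0.01: p < α → reject H₀

reject H₀: yes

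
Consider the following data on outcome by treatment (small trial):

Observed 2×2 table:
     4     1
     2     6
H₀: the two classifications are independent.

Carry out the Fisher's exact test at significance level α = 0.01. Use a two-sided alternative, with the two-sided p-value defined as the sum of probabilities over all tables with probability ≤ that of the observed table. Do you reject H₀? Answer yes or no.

reject H₀: no

Margins: r₁=5, r₂=8, c₁=6, c₂=7, n=13
p_obs = C(5,4)·C(8,2)/C(13,6); sum pmf over tables with pmf ≤ p_obs
p-value (two-sided) = 0.10256
At α=0.01: p ≥ α → fail to reject H₀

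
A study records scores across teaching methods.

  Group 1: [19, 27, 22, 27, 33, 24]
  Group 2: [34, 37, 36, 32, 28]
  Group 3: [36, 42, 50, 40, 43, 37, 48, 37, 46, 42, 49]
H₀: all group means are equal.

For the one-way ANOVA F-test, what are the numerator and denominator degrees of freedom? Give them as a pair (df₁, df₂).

k = 3 groups, N = 22 total
df = (k−1, N−k) = (3−1, 22−3) = (2, 19)

degrees of freedom = [2, 19]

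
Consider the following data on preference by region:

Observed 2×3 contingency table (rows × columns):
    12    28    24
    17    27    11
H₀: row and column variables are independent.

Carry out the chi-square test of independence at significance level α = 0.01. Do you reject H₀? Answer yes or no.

Row totals [64, 55], col totals [29, 55, 35], n=119
χ² = (12−15.60)²/15.60 + (28−29.58)²/29.58 + (24−18.82)²/18.82 + (17−13.40)²/13.40 + (27−25.42)²/25.42 + (11−16.18)²/16.18 = 5.0571
df = 2
p-value (upper-tail) = 0.07978
At α=0.01: p ≥ α → fail to reject H₀

reject H₀: no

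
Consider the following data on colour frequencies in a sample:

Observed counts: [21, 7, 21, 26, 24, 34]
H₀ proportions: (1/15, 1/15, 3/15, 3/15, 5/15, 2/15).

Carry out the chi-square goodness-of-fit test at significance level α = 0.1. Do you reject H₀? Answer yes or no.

n = 133; E_i = n·p_i = [8.87, 8.87, 26.60, 26.60, 44.33, 17.73]
χ² = (21−8.87)²/8.87 + (7−8.87)²/8.87 + (21−26.60)²/26.60 + (26−26.60)²/26.60 + (24−44.33)²/44.33 + (34−17.73)²/17.73 = 42.4361
df = 5
p-value (upper-tail) = 0.00000
At α=0.1: p < α → reject H₀

reject H₀: yes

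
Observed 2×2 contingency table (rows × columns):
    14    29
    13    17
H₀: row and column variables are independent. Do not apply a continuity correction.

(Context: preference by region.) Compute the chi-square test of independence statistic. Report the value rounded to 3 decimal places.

test statistic = 0.880

Row totals [43, 30], col totals [27, 46], n=73
χ² = (14−15.90)²/15.90 + (29−27.10)²/27.10 + (13−11.10)²/11.10 + (17−18.90)²/18.90 = 0.8803
df = 1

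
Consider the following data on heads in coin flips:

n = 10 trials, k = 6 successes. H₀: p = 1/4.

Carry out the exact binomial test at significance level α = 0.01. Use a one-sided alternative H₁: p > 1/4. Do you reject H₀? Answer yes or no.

Exact binomial: n=10, k=6, p₀=1/4=0.2500
P(X≥6) from Σ C(n,i)·p₀^i·(1−p₀)^(n−i)
p-value (one-sided, H₁ greater) = 0.01973
At α=0.01: p ≥ α → fail to reject H₀

reject H₀: no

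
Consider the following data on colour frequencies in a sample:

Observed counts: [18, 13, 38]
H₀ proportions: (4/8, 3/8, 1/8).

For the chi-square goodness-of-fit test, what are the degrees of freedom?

degrees of freedom = 2

df = k − 1 = 3 − 1 = 2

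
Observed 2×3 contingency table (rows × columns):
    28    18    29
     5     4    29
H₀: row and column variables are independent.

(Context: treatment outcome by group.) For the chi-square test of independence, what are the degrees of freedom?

degrees of freedom = 2

df = (r−1)(c−1) = (2−1)·(3−1) = 2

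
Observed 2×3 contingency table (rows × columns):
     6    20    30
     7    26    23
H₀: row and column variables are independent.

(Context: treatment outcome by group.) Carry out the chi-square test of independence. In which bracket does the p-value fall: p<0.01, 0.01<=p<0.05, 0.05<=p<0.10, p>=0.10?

Row totals [56, 56], col totals [13, 46, 53], n=112
χ² = (6−6.50)²/6.50 + (20−23.00)²/23.00 + (30−26.50)²/26.50 + (7−6.50)²/6.50 + (26−23.00)²/23.00 + (23−26.50)²/26.50 = 1.7841
df = 2
p-value (upper-tail) = 0.40982
→ bracket: p>=0.10

p-value bracket: p>=0.10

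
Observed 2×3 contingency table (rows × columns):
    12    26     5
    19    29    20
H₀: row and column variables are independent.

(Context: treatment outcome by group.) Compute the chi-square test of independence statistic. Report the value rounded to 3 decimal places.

Row totals [43, 68], col totals [31, 55, 25], n=111
χ² = (12−12.01)²/12.01 + (26−21.31)²/21.31 + (5−9.68)²/9.68 + (19−18.99)²/18.99 + (29−33.69)²/33.69 + (20−15.32)²/15.32 = 5.3869
df = 2

test statistic = 5.387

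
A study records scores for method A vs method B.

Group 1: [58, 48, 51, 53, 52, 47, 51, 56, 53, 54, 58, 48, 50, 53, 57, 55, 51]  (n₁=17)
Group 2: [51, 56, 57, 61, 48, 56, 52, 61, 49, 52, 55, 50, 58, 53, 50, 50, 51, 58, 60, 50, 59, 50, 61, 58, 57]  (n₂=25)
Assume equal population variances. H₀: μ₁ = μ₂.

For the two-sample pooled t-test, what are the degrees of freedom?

degrees of freedom = 40

df = n₁ + n₂ − 2 = 17 + 25 − 2 = 40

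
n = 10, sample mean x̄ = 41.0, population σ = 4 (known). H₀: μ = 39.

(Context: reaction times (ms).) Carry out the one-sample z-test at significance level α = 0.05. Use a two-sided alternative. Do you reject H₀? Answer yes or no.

SE = σ/√n = 4/√10 = 1.2649
z = (x̄−μ₀)/SE = (41.0−39)/1.2649 = 1.5811
p-value (two-sided) = 0.11385
At α=0.05: p ≥ α → fail to reject H₀

reject H₀: no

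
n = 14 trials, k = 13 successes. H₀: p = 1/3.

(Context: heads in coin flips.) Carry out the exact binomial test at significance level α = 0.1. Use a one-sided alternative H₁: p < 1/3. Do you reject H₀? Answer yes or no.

reject H₀: no

Exact binomial: n=14, k=13, p₀=1/3=0.3333
P(X≤13) from Σ C(n,i)·p₀^i·(1−p₀)^(n−i)
p-value (one-sided, H₁ less) = 1.00000
At α=0.1: p ≥ α → fail to reject H₀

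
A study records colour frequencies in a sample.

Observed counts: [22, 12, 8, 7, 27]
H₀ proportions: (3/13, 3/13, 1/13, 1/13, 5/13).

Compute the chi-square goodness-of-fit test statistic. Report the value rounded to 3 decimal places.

n = 76; E_i = n·p_i = [17.54, 17.54, 5.85, 5.85, 29.23]
χ² = (22−17.54)²/17.54 + (12−17.54)²/17.54 + (8−5.85)²/5.85 + (7−5.85)²/5.85 + (27−29.23)²/29.23 = 4.0754
df = 4

test statistic = 4.075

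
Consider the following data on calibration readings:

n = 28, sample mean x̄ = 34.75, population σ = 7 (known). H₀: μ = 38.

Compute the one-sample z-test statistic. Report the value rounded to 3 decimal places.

test statistic = -2.457

SE = σ/√n = 7/√28 = 1.3229
z = (x̄−μ₀)/SE = (34.75−38)/1.3229 = -2.4568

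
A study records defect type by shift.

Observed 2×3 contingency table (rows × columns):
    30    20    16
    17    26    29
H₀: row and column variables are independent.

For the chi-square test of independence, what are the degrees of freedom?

df = (r−1)(c−1) = (2−1)·(3−1) = 2

degrees of freedom = 2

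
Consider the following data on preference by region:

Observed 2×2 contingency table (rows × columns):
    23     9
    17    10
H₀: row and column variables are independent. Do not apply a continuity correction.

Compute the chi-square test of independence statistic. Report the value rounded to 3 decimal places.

Row totals [32, 27], col totals [40, 19], n=59
χ² = (23−21.69)²/21.69 + (9−10.31)²/10.31 + (17−18.31)²/18.31 + (10−8.69)²/8.69 = 0.5327
df = 1

test statistic = 0.533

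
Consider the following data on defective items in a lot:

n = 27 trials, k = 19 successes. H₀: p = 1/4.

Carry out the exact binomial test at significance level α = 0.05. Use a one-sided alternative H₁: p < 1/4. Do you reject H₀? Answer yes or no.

Exact binomial: n=27, k=19, p₀=1/4=0.2500
P(X≤19) from Σ C(n,i)·p₀^i·(1−p₀)^(n−i)
p-value (one-sided, H₁ less) = 1.00000
At α=0.05: p ≥ α → fail to reject H₀

reject H₀: no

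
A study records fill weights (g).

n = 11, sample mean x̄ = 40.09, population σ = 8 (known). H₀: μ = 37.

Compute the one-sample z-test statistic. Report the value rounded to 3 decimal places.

SE = σ/√n = 8/√11 = 2.4121
z = (x̄−μ₀)/SE = (40.09−37)/2.4121 = 1.2810

test statistic = 1.281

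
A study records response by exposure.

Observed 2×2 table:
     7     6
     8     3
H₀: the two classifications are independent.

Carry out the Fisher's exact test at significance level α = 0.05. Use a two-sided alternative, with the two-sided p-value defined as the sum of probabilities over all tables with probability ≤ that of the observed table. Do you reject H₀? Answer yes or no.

reject H₀: no

Margins: r₁=13, r₂=11, c₁=15, c₂=9, n=24
p_obs = C(13,7)·C(11,8)/C(24,15); sum pmf over tables with pmf ≤ p_obs
p-value (two-sided) = 0.42253
At α=0.05: p ≥ α → fail to reject H₀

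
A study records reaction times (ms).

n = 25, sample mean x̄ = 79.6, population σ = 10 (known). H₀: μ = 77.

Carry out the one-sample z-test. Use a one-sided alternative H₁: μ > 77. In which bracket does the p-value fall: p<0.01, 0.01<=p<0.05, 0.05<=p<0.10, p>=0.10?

SE = σ/√n = 10/√25 = 2.0000
z = (x̄−μ₀)/SE = (79.6−77)/2.0000 = 1.3000
p-value (one-sided, H₁ greater) = 0.09680
→ bracket: 0.05<=p<0.10

p-value bracket: 0.05<=p<0.10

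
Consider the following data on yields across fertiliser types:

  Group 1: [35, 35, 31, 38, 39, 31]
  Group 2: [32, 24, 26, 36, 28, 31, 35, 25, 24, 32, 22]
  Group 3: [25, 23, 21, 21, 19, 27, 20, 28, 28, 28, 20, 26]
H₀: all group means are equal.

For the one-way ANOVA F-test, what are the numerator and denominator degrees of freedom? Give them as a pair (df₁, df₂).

degrees of freedom = [2, 26]

k = 3 groups, N = 29 total
df = (k−1, N−k) = (3−1, 29−3) = (2, 26)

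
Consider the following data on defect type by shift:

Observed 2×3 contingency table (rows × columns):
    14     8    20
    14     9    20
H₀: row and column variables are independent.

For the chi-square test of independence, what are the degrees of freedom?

df = (r−1)(c−1) = (2−1)·(3−1) = 2

degrees of freedom = 2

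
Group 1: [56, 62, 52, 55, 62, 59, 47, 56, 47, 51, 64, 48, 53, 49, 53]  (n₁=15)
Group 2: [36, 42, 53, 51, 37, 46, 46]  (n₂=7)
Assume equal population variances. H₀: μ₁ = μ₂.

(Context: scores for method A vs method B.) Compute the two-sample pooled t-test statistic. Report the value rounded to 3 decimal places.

test statistic = 3.663

x̄₁=54.267, s₁=5.574, n₁=15
x̄₂=44.429, s₂=6.503, n₂=7
s_p² = [14·5.574² + 6·6.503²]/20 = 34.4324
SE = √(s_p²·(1/15+1/7)) = 2.6860
t = (54.267−44.429)/2.6860 = 3.6628
df = 20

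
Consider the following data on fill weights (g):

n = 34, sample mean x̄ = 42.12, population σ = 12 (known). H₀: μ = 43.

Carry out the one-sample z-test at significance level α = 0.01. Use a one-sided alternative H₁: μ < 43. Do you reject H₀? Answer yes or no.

SE = σ/√n = 12/√34 = 2.0580
z = (x̄−μ₀)/SE = (42.12−43)/2.0580 = -0.4276
p-value (one-sided, H₁ less) = 0.33447
At α=0.01: p ≥ α → fail to reject H₀

reject H₀: no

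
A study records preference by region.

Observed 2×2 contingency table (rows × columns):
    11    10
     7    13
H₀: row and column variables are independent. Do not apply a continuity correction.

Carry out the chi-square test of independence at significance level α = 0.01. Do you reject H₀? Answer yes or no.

reject H₀: no

Row totals [21, 20], col totals [18, 23], n=41
χ² = (11−9.22)²/9.22 + (10−11.78)²/11.78 + (7−8.78)²/8.78 + (13−11.22)²/11.22 = 1.2566
df = 1
p-value (upper-tail) = 0.26231
At α=0.01: p ≥ α → fail to reject H₀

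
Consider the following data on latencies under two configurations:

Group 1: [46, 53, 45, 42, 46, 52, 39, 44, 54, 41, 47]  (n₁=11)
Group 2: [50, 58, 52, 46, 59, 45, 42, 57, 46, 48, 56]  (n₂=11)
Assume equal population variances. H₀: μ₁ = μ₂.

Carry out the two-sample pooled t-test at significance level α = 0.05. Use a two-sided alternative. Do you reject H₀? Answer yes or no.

reject H₀: no

x̄₁=46.273, s₁=4.941, n₁=11
x̄₂=50.818, s₂=5.930, n₂=11
s_p² = [10·4.941² + 10·5.930²]/20 = 29.7909
SE = √(s_p²·(1/11+1/11)) = 2.3273
t = (46.273−50.818)/2.3273 = -1.9531
df = 20
p-value (two-sided) = 0.06495
At α=0.05: p ≥ α → fail to reject H₀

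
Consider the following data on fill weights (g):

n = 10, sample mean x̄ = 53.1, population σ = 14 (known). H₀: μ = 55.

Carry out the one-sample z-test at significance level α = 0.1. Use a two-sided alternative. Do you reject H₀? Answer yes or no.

SE = σ/√n = 14/√10 = 4.4272
z = (x̄−μ₀)/SE = (53.1−55)/4.4272 = -0.4292
p-value (two-sided) = 0.66780
At α=0.1: p ≥ α → fail to reject H₀

reject H₀: no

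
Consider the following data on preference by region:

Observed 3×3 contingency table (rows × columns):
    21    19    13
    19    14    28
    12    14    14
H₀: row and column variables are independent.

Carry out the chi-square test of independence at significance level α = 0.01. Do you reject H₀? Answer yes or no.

Row totals [53, 61, 40], col totals [52, 47, 55], n=154
χ² = (21−17.90)²/17.90 + (19−16.18)²/16.18 + (13−18.93)²/18.93 + (19−20.60)²/20.60 + (14−18.62)²/18.62 + (28−21.79)²/21.79 + (12−13.51)²/13.51 + (14−12.21)²/12.21 + (14−14.29)²/14.29 = 6.3668
df = 4
p-value (upper-tail) = 0.17338
At α=0.01: p ≥ α → fail to reject H₀

reject H₀: no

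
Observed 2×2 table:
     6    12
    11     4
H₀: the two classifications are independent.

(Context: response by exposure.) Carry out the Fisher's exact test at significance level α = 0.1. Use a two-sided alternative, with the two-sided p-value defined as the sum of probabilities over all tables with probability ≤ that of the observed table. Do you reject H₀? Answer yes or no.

reject H₀: yes

Margins: r₁=18, r₂=15, c₁=17, c₂=16, n=33
p_obs = C(18,6)·C(15,11)/C(33,17); sum pmf over tables with pmf ≤ p_obs
p-value (two-sided) = 0.03664
At α=0.1: p < α → reject H₀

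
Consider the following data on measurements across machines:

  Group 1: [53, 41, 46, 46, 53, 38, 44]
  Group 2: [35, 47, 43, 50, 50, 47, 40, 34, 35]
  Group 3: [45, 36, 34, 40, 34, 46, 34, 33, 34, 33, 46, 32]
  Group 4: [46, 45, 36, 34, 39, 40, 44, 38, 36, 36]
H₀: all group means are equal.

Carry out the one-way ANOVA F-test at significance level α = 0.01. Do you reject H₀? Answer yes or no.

Group means [45.86, 42.33, 37.25, 39.40], grand mean 40.605
SSB = Σnᵢ(x̄ᵢ−x̄)² = 369.572; SSW = ΣΣ(x−x̄ᵢ)² = 1025.507
MSB = 369.572/3 = 123.1906; MSW = 1025.507/34 = 30.1620
F = MSB/MSW = 4.0843
df = (3, 34)
p-value (upper-tail) = 0.01402
At α=0.01: p ≥ α → fail to reject H₀

reject H₀: no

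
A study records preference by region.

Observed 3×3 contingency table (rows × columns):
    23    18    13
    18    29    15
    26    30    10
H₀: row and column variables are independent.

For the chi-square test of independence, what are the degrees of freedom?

degrees of freedom = 4

df = (r−1)(c−1) = (3−1)·(3−1) = 4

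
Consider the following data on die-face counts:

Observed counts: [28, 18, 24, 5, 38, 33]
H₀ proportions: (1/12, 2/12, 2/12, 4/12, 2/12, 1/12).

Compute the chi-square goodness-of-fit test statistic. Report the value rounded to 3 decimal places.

test statistic = 104.788

n = 146; E_i = n·p_i = [12.17, 24.33, 24.33, 48.67, 24.33, 12.17]
χ² = (28−12.17)²/12.17 + (18−24.33)²/24.33 + (24−24.33)²/24.33 + (5−48.67)²/48.67 + (38−24.33)²/24.33 + (33−12.17)²/12.17 = 104.7877
df = 5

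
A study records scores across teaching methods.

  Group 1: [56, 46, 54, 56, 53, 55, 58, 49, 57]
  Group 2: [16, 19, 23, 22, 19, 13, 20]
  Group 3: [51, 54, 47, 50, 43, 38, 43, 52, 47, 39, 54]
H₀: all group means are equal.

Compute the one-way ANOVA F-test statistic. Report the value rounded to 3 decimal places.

test statistic = 122.067

Group means [53.78, 18.86, 47.09], grand mean 42.000
SSB = Σnᵢ(x̄ᵢ−x̄)² = 5282.678; SSW = ΣΣ(x−x̄ᵢ)² = 519.322
MSB = 5282.678/2 = 2641.3391; MSW = 519.322/24 = 21.6384
F = MSB/MSW = 122.0672
df = (2, 24)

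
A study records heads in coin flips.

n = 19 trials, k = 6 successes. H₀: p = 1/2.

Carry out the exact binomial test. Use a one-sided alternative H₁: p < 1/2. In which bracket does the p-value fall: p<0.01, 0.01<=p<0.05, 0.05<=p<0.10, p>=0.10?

Exact binomial: n=19, k=6, p₀=1/2=0.5000
P(X≤6) from Σ C(n,i)·p₀^i·(1−p₀)^(n−i)
p-value (one-sided, H₁ less) = 0.08353
→ bracket: 0.05<=p<0.10

p-value bracket: 0.05<=p<0.10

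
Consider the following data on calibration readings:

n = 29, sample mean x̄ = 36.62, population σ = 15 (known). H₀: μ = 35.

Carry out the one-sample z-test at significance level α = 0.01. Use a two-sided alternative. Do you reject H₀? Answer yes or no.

reject H₀: no

SE = σ/√n = 15/√29 = 2.7854
z = (x̄−μ₀)/SE = (36.62−35)/2.7854 = 0.5816
p-value (two-sided) = 0.56084
At α=0.01: p ≥ α → fail to reject H₀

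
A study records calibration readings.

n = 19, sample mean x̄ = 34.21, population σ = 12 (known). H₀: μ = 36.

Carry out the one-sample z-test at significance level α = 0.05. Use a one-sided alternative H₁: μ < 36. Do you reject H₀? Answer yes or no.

SE = σ/√n = 12/√19 = 2.7530
z = (x̄−μ₀)/SE = (34.21−36)/2.7530 = -0.6502
p-value (one-sided, H₁ less) = 0.25778
At α=0.05: p ≥ α → fail to reject H₀

reject H₀: no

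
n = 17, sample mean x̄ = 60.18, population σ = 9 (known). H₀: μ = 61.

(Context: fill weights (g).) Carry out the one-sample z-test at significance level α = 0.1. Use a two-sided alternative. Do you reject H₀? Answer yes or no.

SE = σ/√n = 9/√17 = 2.1828
z = (x̄−μ₀)/SE = (60.18−61)/2.1828 = -0.3757
p-value (two-sided) = 0.70717
At α=0.1: p ≥ α → fail to reject H₀

reject H₀: no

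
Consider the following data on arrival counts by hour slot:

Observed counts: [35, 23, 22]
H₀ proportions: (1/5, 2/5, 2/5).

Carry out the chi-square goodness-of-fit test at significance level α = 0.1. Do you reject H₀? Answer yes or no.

reject H₀: yes

n = 80; E_i = n·p_i = [16.00, 32.00, 32.00]
χ² = (35−16.00)²/16.00 + (23−32.00)²/32.00 + (22−32.00)²/32.00 = 28.2188
df = 2
p-value (upper-tail) = 0.00000
At α=0.1: p < α → reject H₀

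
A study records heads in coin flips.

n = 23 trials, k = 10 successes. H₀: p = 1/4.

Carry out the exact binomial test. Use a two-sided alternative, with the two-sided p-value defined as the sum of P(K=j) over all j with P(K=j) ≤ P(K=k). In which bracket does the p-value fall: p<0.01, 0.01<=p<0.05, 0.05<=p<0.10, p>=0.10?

Exact binomial: n=23, k=10, p₀=1/4=0.2500
P(X=j) = C(n,j)·p₀^j·(1−p₀)^(n−j); p = Σ P(X=j) over j with P(X=j) ≤ P(X=10)
p-value (two-sided) = 0.05237
→ bracket: 0.05<=p<0.10

p-value bracket: 0.05<=p<0.10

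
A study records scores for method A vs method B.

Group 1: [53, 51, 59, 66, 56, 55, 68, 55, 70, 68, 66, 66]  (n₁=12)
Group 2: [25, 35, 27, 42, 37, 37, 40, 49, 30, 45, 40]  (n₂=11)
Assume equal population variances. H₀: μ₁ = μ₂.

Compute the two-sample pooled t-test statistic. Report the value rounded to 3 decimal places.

test statistic = 8.094

x̄₁=61.083, s₁=6.868, n₁=12
x̄₂=37.000, s₂=7.403, n₂=11
s_p² = [11·6.868² + 10·7.403²]/21 = 50.8056
SE = √(s_p²·(1/12+1/11)) = 2.9753
t = (61.083−37.000)/2.9753 = 8.0944
df = 21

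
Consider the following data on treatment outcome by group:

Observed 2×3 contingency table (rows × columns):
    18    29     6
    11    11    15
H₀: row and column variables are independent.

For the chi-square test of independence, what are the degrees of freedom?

df = (r−1)(c−1) = (2−1)·(3−1) = 2

degrees of freedom = 2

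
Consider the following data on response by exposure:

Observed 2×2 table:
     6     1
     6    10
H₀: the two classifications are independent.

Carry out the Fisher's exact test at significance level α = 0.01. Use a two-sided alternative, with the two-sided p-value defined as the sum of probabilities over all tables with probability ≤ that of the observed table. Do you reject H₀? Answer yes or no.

Margins: r₁=7, r₂=16, c₁=12, c₂=11, n=23
p_obs = C(7,6)·C(16,6)/C(23,12); sum pmf over tables with pmf ≤ p_obs
p-value (two-sided) = 0.06865
At α=0.01: p ≥ α → fail to reject H₀

reject H₀: no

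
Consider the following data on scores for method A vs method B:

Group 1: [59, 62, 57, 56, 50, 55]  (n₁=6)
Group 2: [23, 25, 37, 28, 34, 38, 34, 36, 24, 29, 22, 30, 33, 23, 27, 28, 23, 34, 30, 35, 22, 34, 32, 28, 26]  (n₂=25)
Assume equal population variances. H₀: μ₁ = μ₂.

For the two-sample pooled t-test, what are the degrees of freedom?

degrees of freedom = 29

df = n₁ + n₂ − 2 = 6 + 25 − 2 = 29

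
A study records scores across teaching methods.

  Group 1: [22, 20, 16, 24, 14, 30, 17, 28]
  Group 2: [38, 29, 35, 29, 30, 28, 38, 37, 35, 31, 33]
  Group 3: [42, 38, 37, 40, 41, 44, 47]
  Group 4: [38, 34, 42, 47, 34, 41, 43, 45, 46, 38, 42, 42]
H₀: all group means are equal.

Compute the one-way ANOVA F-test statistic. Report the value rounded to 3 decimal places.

test statistic = 39.196

Group means [21.38, 33.00, 41.29, 41.00], grand mean 34.605
SSB = Σnᵢ(x̄ᵢ−x̄)² = 2231.775; SSW = ΣΣ(x−x̄ᵢ)² = 645.304
MSB = 2231.775/3 = 743.9251; MSW = 645.304/34 = 18.9795
F = MSB/MSW = 39.1962
df = (3, 34)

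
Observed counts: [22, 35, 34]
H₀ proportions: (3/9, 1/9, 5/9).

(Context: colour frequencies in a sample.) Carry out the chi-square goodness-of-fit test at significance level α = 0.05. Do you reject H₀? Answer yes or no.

reject H₀: yes

n = 91; E_i = n·p_i = [30.33, 10.11, 50.56]
χ² = (22−30.33)²/30.33 + (35−10.11)²/10.11 + (34−50.56)²/50.56 = 68.9758
df = 2
p-value (upper-tail) = 0.00000
At α=0.05: p < α → reject H₀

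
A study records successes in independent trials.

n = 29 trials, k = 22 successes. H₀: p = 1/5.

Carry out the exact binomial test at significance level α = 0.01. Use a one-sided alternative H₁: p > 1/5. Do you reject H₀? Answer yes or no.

Exact binomial: n=29, k=22, p₀=1/5=0.2000
P(X≥22) from Σ C(n,i)·p₀^i·(1−p₀)^(n−i)
p-value (one-sided, H₁ greater) = 0.00000
At α=0.01: p < α → reject H₀

reject H₀: yes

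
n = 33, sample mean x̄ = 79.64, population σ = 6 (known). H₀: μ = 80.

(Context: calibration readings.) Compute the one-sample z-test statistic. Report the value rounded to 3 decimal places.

SE = σ/√n = 6/√33 = 1.0445
z = (x̄−μ₀)/SE = (79.64−80)/1.0445 = -0.3447

test statistic = -0.345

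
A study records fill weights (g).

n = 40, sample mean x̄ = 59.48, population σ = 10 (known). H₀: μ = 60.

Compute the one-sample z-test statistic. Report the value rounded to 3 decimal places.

test statistic = -0.329

SE = σ/√n = 10/√40 = 1.5811
z = (x̄−μ₀)/SE = (59.48−60)/1.5811 = -0.3289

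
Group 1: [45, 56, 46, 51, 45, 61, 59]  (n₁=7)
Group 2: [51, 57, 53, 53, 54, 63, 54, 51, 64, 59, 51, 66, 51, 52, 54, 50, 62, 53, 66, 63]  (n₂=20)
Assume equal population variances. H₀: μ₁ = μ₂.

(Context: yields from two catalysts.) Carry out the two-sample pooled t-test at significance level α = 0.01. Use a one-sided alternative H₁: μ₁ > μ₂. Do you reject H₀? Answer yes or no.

reject H₀: no

x̄₁=51.857, s₁=6.842, n₁=7
x̄₂=56.350, s₂=5.603, n₂=20
s_p² = [6·6.842² + 19·5.603²]/25 = 35.0963
SE = √(s_p²·(1/7+1/20)) = 2.6016
t = (51.857−56.350)/2.6016 = -1.7269
df = 25
p-value (one-sided, H₁ greater) = 0.95174
At α=0.01: p ≥ α → fail to reject H₀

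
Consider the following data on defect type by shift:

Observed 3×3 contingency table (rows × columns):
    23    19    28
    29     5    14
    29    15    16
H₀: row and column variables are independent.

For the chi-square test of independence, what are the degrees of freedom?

df = (r−1)(c−1) = (3−1)·(3−1) = 4

degrees of freedom = 4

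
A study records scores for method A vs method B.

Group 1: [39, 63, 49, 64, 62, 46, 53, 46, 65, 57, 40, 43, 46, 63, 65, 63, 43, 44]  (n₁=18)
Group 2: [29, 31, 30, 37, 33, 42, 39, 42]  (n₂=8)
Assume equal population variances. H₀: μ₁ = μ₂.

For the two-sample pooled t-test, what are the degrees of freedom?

degrees of freedom = 24

df = n₁ + n₂ − 2 = 18 + 8 − 2 = 24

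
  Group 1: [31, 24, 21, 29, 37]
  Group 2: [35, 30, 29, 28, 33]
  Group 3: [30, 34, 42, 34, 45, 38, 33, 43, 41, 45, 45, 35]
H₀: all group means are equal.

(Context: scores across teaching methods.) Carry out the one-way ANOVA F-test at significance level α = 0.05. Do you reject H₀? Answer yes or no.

Group means [28.40, 31.00, 38.75], grand mean 34.636
SSB = Σnᵢ(x̄ᵢ−x̄)² = 463.641; SSW = ΣΣ(x−x̄ᵢ)² = 509.450
MSB = 463.641/2 = 231.8205; MSW = 509.450/19 = 26.8132
F = MSB/MSW = 8.6458
df = (2, 19)
p-value (upper-tail) = 0.00214
At α=0.05: p < α → reject H₀

reject H₀: yes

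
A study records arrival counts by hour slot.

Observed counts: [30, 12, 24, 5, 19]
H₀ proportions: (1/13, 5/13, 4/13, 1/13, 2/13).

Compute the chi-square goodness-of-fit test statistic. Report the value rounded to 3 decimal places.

test statistic = 94.643

n = 90; E_i = n·p_i = [6.92, 34.62, 27.69, 6.92, 13.85]
χ² = (30−6.92)²/6.92 + (12−34.62)²/34.62 + (24−27.69)²/27.69 + (5−6.92)²/6.92 + (19−13.85)²/13.85 = 94.6433
df = 4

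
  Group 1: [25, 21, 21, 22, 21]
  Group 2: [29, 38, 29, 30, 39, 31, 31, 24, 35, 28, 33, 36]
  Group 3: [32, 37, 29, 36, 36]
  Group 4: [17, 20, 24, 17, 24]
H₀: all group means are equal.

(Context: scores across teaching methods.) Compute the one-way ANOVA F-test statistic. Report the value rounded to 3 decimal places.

Group means [22.00, 31.92, 34.00, 20.40], grand mean 28.333
SSB = Σnᵢ(x̄ᵢ−x̄)² = 829.883; SSW = ΣΣ(x−x̄ᵢ)² = 322.117
MSB = 829.883/3 = 276.6278; MSW = 322.117/23 = 14.0051
F = MSB/MSW = 19.7520
df = (3, 23)

test statistic = 19.752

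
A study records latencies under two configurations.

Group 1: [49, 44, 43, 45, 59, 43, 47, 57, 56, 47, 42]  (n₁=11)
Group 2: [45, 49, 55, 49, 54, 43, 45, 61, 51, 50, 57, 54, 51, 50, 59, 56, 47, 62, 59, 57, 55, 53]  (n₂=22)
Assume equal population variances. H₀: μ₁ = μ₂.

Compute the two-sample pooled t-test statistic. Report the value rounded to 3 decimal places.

test statistic = -2.159

x̄₁=48.364, s₁=6.153, n₁=11
x̄₂=52.818, s₂=5.297, n₂=22
s_p² = [10·6.153² + 21·5.297²]/31 = 31.2199
SE = √(s_p²·(1/11+1/22)) = 2.0633
t = (48.364−52.818)/2.0633 = -2.1589
df = 31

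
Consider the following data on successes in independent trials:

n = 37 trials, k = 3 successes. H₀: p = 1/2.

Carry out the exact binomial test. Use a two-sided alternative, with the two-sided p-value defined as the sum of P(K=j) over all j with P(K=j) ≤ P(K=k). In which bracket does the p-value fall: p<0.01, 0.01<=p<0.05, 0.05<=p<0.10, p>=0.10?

Exact binomial: n=37, k=3, p₀=1/2=0.5000
P(X=j) = C(n,j)·p₀^j·(1−p₀)^(n−j); p = Σ P(X=j) over j with P(X=j) ≤ P(X=3)
p-value (two-sided) = 0.00000
→ bracket: p<0.01

p-value bracket: p<0.01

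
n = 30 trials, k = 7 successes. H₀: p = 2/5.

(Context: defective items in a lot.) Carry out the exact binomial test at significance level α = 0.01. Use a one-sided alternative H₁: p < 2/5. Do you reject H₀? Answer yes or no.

reject H₀: no

Exact binomial: n=30, k=7, p₀=2/5=0.4000
P(X≤7) from Σ C(n,i)·p₀^i·(1−p₀)^(n−i)
p-value (one-sided, H₁ less) = 0.04352
At α=0.01: p ≥ α → fail to reject H₀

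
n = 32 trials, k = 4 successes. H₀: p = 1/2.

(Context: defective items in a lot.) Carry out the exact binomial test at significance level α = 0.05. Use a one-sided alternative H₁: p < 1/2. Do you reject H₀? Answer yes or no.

reject H₀: yes

Exact binomial: n=32, k=4, p₀=1/2=0.5000
P(X≤4) from Σ C(n,i)·p₀^i·(1−p₀)^(n−i)
p-value (one-sided, H₁ less) = 0.00001
At α=0.05: p < α → reject H₀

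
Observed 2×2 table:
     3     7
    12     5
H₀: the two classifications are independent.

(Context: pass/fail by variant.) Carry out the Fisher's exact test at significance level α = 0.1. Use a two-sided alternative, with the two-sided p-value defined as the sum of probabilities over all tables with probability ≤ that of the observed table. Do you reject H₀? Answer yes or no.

Margins: r₁=10, r₂=17, c₁=15, c₂=12, n=27
p_obs = C(10,3)·C(17,12)/C(27,15); sum pmf over tables with pmf ≤ p_obs
p-value (two-sided) = 0.05675
At α=0.1: p < α → reject H₀

reject H₀: yes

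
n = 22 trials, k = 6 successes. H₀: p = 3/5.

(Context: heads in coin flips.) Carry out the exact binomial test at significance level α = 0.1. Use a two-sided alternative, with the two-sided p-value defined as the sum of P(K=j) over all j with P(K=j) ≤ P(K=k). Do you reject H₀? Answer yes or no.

reject H₀: yes

Exact binomial: n=22, k=6, p₀=3/5=0.6000
P(X=j) = C(n,j)·p₀^j·(1−p₀)^(n−j); p = Σ P(X=j) over j with P(X=j) ≤ P(X=6)
p-value (two-sided) = 0.00348
At α=0.1: p < α → reject H₀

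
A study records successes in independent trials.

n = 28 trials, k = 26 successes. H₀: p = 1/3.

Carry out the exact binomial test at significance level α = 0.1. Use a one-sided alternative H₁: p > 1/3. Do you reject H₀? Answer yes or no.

reject H₀: yes

Exact binomial: n=28, k=26, p₀=1/3=0.3333
P(X≥26) from Σ C(n,i)·p₀^i·(1−p₀)^(n−i)
p-value (one-sided, H₁ greater) = 0.00000
At α=0.1: p < α → reject H₀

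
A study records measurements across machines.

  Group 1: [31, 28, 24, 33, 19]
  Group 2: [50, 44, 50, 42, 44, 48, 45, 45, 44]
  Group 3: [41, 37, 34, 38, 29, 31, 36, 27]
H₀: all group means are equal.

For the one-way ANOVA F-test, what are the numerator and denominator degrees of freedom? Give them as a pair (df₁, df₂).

k = 3 groups, N = 22 total
df = (k−1, N−k) = (3−1, 22−3) = (2, 19)

degrees of freedom = [2, 19]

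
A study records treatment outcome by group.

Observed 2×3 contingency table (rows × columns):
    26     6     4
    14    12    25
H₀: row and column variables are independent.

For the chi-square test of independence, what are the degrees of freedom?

degrees of freedom = 2

df = (r−1)(c−1) = (2−1)·(3−1) = 2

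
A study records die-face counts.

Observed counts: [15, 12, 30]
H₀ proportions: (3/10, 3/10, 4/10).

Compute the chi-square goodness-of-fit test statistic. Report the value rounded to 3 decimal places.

n = 57; E_i = n·p_i = [17.10, 17.10, 22.80]
χ² = (15−17.10)²/17.10 + (12−17.10)²/17.10 + (30−22.80)²/22.80 = 4.0526
df = 2

test statistic = 4.053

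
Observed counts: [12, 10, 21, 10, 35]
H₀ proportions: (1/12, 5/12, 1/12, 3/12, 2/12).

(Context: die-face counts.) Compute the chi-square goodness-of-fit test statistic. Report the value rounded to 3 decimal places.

n = 88; E_i = n·p_i = [7.33, 36.67, 7.33, 22.00, 14.67]
χ² = (12−7.33)²/7.33 + (10−36.67)²/36.67 + (21−7.33)²/7.33 + (10−22.00)²/22.00 + (35−14.67)²/14.67 = 82.5682
df = 4

test statistic = 82.568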